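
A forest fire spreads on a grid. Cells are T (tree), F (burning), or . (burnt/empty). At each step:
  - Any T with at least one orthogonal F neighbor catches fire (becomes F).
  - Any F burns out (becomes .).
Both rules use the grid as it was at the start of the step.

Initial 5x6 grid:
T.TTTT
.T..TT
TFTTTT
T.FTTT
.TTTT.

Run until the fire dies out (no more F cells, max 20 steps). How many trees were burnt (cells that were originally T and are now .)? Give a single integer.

Answer: 20

Derivation:
Step 1: +5 fires, +2 burnt (F count now 5)
Step 2: +5 fires, +5 burnt (F count now 5)
Step 3: +3 fires, +5 burnt (F count now 3)
Step 4: +2 fires, +3 burnt (F count now 2)
Step 5: +2 fires, +2 burnt (F count now 2)
Step 6: +2 fires, +2 burnt (F count now 2)
Step 7: +1 fires, +2 burnt (F count now 1)
Step 8: +0 fires, +1 burnt (F count now 0)
Fire out after step 8
Initially T: 21, now '.': 29
Total burnt (originally-T cells now '.'): 20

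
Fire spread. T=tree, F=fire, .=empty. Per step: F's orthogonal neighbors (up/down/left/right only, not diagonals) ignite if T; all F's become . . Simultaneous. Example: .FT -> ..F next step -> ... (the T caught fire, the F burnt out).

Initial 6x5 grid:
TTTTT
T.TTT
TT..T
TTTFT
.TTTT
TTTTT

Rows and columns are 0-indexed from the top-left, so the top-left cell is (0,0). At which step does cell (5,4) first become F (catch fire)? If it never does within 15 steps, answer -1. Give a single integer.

Step 1: cell (5,4)='T' (+3 fires, +1 burnt)
Step 2: cell (5,4)='T' (+5 fires, +3 burnt)
Step 3: cell (5,4)='F' (+6 fires, +5 burnt)
  -> target ignites at step 3
Step 4: cell (5,4)='.' (+4 fires, +6 burnt)
Step 5: cell (5,4)='.' (+4 fires, +4 burnt)
Step 6: cell (5,4)='.' (+2 fires, +4 burnt)
Step 7: cell (5,4)='.' (+1 fires, +2 burnt)
Step 8: cell (5,4)='.' (+0 fires, +1 burnt)
  fire out at step 8

3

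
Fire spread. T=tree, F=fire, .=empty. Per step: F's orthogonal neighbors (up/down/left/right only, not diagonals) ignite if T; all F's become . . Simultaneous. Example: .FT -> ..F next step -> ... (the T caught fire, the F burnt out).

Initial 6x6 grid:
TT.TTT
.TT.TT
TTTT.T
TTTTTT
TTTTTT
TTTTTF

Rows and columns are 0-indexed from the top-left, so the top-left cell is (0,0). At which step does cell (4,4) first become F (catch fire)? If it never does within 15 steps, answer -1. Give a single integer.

Step 1: cell (4,4)='T' (+2 fires, +1 burnt)
Step 2: cell (4,4)='F' (+3 fires, +2 burnt)
  -> target ignites at step 2
Step 3: cell (4,4)='.' (+4 fires, +3 burnt)
Step 4: cell (4,4)='.' (+4 fires, +4 burnt)
Step 5: cell (4,4)='.' (+6 fires, +4 burnt)
Step 6: cell (4,4)='.' (+4 fires, +6 burnt)
Step 7: cell (4,4)='.' (+4 fires, +4 burnt)
Step 8: cell (4,4)='.' (+2 fires, +4 burnt)
Step 9: cell (4,4)='.' (+1 fires, +2 burnt)
Step 10: cell (4,4)='.' (+1 fires, +1 burnt)
Step 11: cell (4,4)='.' (+0 fires, +1 burnt)
  fire out at step 11

2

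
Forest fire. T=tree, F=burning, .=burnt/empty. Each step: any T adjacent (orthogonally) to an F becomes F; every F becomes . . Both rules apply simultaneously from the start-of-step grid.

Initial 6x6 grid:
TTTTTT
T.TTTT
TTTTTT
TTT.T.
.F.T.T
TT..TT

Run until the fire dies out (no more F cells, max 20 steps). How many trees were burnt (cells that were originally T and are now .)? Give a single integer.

Answer: 23

Derivation:
Step 1: +2 fires, +1 burnt (F count now 2)
Step 2: +4 fires, +2 burnt (F count now 4)
Step 3: +2 fires, +4 burnt (F count now 2)
Step 4: +3 fires, +2 burnt (F count now 3)
Step 5: +4 fires, +3 burnt (F count now 4)
Step 6: +5 fires, +4 burnt (F count now 5)
Step 7: +2 fires, +5 burnt (F count now 2)
Step 8: +1 fires, +2 burnt (F count now 1)
Step 9: +0 fires, +1 burnt (F count now 0)
Fire out after step 9
Initially T: 27, now '.': 32
Total burnt (originally-T cells now '.'): 23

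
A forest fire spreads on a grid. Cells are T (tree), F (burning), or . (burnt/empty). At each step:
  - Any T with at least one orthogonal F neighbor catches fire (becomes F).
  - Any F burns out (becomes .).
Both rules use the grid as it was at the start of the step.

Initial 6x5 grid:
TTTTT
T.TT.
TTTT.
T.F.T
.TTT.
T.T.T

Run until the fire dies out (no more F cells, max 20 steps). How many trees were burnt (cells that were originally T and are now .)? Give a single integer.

Step 1: +2 fires, +1 burnt (F count now 2)
Step 2: +6 fires, +2 burnt (F count now 6)
Step 3: +3 fires, +6 burnt (F count now 3)
Step 4: +4 fires, +3 burnt (F count now 4)
Step 5: +2 fires, +4 burnt (F count now 2)
Step 6: +0 fires, +2 burnt (F count now 0)
Fire out after step 6
Initially T: 20, now '.': 27
Total burnt (originally-T cells now '.'): 17

Answer: 17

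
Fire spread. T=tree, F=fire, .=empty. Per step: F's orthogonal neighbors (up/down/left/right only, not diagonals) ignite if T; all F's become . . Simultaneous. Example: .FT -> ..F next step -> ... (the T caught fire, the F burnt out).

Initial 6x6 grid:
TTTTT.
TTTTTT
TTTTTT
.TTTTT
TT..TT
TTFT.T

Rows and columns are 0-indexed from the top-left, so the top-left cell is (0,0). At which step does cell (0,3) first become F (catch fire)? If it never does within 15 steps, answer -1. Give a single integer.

Step 1: cell (0,3)='T' (+2 fires, +1 burnt)
Step 2: cell (0,3)='T' (+2 fires, +2 burnt)
Step 3: cell (0,3)='T' (+2 fires, +2 burnt)
Step 4: cell (0,3)='T' (+2 fires, +2 burnt)
Step 5: cell (0,3)='T' (+4 fires, +2 burnt)
Step 6: cell (0,3)='T' (+5 fires, +4 burnt)
Step 7: cell (0,3)='T' (+6 fires, +5 burnt)
Step 8: cell (0,3)='F' (+4 fires, +6 burnt)
  -> target ignites at step 8
Step 9: cell (0,3)='.' (+3 fires, +4 burnt)
Step 10: cell (0,3)='.' (+0 fires, +3 burnt)
  fire out at step 10

8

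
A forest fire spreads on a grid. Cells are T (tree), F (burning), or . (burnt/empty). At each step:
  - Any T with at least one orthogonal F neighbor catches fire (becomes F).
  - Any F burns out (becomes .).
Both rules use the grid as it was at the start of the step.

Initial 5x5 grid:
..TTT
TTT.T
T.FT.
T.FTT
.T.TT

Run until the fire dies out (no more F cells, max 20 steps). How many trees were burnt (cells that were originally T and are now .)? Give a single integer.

Answer: 14

Derivation:
Step 1: +3 fires, +2 burnt (F count now 3)
Step 2: +4 fires, +3 burnt (F count now 4)
Step 3: +3 fires, +4 burnt (F count now 3)
Step 4: +2 fires, +3 burnt (F count now 2)
Step 5: +2 fires, +2 burnt (F count now 2)
Step 6: +0 fires, +2 burnt (F count now 0)
Fire out after step 6
Initially T: 15, now '.': 24
Total burnt (originally-T cells now '.'): 14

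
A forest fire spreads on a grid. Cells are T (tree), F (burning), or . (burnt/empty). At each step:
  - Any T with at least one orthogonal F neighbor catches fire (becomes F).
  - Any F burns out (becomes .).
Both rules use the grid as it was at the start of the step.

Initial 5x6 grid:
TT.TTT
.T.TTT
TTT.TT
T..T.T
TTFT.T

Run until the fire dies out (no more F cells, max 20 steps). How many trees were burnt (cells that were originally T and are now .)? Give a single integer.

Answer: 11

Derivation:
Step 1: +2 fires, +1 burnt (F count now 2)
Step 2: +2 fires, +2 burnt (F count now 2)
Step 3: +1 fires, +2 burnt (F count now 1)
Step 4: +1 fires, +1 burnt (F count now 1)
Step 5: +1 fires, +1 burnt (F count now 1)
Step 6: +2 fires, +1 burnt (F count now 2)
Step 7: +1 fires, +2 burnt (F count now 1)
Step 8: +1 fires, +1 burnt (F count now 1)
Step 9: +0 fires, +1 burnt (F count now 0)
Fire out after step 9
Initially T: 21, now '.': 20
Total burnt (originally-T cells now '.'): 11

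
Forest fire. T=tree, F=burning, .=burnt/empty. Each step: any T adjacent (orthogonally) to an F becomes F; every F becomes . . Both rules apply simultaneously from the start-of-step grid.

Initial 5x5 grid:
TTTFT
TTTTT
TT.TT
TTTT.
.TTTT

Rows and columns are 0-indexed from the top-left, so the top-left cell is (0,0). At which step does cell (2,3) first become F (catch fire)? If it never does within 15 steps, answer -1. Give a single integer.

Step 1: cell (2,3)='T' (+3 fires, +1 burnt)
Step 2: cell (2,3)='F' (+4 fires, +3 burnt)
  -> target ignites at step 2
Step 3: cell (2,3)='.' (+4 fires, +4 burnt)
Step 4: cell (2,3)='.' (+4 fires, +4 burnt)
Step 5: cell (2,3)='.' (+4 fires, +4 burnt)
Step 6: cell (2,3)='.' (+2 fires, +4 burnt)
Step 7: cell (2,3)='.' (+0 fires, +2 burnt)
  fire out at step 7

2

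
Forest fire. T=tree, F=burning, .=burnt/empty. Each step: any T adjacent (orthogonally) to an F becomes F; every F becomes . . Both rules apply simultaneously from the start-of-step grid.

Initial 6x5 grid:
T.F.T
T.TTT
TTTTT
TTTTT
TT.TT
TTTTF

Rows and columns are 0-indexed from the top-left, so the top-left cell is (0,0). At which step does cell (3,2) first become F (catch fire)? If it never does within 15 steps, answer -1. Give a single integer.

Step 1: cell (3,2)='T' (+3 fires, +2 burnt)
Step 2: cell (3,2)='T' (+5 fires, +3 burnt)
Step 3: cell (3,2)='F' (+7 fires, +5 burnt)
  -> target ignites at step 3
Step 4: cell (3,2)='.' (+5 fires, +7 burnt)
Step 5: cell (3,2)='.' (+3 fires, +5 burnt)
Step 6: cell (3,2)='.' (+1 fires, +3 burnt)
Step 7: cell (3,2)='.' (+0 fires, +1 burnt)
  fire out at step 7

3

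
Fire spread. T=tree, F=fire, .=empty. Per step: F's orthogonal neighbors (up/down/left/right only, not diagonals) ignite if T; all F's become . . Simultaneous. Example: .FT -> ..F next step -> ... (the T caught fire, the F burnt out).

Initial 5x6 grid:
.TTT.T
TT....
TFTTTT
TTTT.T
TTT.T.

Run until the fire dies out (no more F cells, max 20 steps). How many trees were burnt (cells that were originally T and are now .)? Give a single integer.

Step 1: +4 fires, +1 burnt (F count now 4)
Step 2: +6 fires, +4 burnt (F count now 6)
Step 3: +5 fires, +6 burnt (F count now 5)
Step 4: +2 fires, +5 burnt (F count now 2)
Step 5: +1 fires, +2 burnt (F count now 1)
Step 6: +0 fires, +1 burnt (F count now 0)
Fire out after step 6
Initially T: 20, now '.': 28
Total burnt (originally-T cells now '.'): 18

Answer: 18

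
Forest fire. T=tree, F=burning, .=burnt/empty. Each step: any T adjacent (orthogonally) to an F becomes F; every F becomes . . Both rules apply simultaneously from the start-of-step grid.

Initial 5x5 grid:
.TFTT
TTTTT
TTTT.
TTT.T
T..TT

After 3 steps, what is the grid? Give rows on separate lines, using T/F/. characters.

Step 1: 3 trees catch fire, 1 burn out
  .F.FT
  TTFTT
  TTTT.
  TTT.T
  T..TT
Step 2: 4 trees catch fire, 3 burn out
  ....F
  TF.FT
  TTFT.
  TTT.T
  T..TT
Step 3: 5 trees catch fire, 4 burn out
  .....
  F...F
  TF.F.
  TTF.T
  T..TT

.....
F...F
TF.F.
TTF.T
T..TT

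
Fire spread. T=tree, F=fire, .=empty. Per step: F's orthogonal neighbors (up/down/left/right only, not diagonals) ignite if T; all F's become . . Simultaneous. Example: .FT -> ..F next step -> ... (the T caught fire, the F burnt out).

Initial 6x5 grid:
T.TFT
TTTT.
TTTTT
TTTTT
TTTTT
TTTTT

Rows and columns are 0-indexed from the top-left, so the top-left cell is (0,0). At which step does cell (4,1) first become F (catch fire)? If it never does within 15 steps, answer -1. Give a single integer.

Step 1: cell (4,1)='T' (+3 fires, +1 burnt)
Step 2: cell (4,1)='T' (+2 fires, +3 burnt)
Step 3: cell (4,1)='T' (+4 fires, +2 burnt)
Step 4: cell (4,1)='T' (+5 fires, +4 burnt)
Step 5: cell (4,1)='T' (+6 fires, +5 burnt)
Step 6: cell (4,1)='F' (+4 fires, +6 burnt)
  -> target ignites at step 6
Step 7: cell (4,1)='.' (+2 fires, +4 burnt)
Step 8: cell (4,1)='.' (+1 fires, +2 burnt)
Step 9: cell (4,1)='.' (+0 fires, +1 burnt)
  fire out at step 9

6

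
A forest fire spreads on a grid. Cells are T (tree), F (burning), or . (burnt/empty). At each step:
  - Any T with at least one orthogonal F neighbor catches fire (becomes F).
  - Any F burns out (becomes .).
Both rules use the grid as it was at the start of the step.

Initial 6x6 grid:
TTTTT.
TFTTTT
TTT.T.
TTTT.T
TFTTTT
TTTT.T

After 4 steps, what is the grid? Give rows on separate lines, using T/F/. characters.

Step 1: 8 trees catch fire, 2 burn out
  TFTTT.
  F.FTTT
  TFT.T.
  TFTT.T
  F.FTTT
  TFTT.T
Step 2: 10 trees catch fire, 8 burn out
  F.FTT.
  ...FTT
  F.F.T.
  F.FT.T
  ...FTT
  F.FT.T
Step 3: 5 trees catch fire, 10 burn out
  ...FT.
  ....FT
  ....T.
  ...F.T
  ....FT
  ...F.T
Step 4: 4 trees catch fire, 5 burn out
  ....F.
  .....F
  ....F.
  .....T
  .....F
  .....T

....F.
.....F
....F.
.....T
.....F
.....T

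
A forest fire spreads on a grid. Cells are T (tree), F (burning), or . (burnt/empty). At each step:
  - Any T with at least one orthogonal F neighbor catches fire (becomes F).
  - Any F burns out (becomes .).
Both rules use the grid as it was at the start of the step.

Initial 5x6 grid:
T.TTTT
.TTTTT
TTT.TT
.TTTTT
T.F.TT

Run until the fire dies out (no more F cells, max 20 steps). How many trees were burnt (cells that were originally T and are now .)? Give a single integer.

Step 1: +1 fires, +1 burnt (F count now 1)
Step 2: +3 fires, +1 burnt (F count now 3)
Step 3: +3 fires, +3 burnt (F count now 3)
Step 4: +7 fires, +3 burnt (F count now 7)
Step 5: +4 fires, +7 burnt (F count now 4)
Step 6: +2 fires, +4 burnt (F count now 2)
Step 7: +1 fires, +2 burnt (F count now 1)
Step 8: +0 fires, +1 burnt (F count now 0)
Fire out after step 8
Initially T: 23, now '.': 28
Total burnt (originally-T cells now '.'): 21

Answer: 21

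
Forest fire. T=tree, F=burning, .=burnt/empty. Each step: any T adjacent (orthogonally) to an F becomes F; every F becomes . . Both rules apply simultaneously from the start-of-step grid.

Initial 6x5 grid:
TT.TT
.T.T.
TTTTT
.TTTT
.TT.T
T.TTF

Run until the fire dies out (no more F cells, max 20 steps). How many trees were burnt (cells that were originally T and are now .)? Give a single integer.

Step 1: +2 fires, +1 burnt (F count now 2)
Step 2: +2 fires, +2 burnt (F count now 2)
Step 3: +3 fires, +2 burnt (F count now 3)
Step 4: +3 fires, +3 burnt (F count now 3)
Step 5: +3 fires, +3 burnt (F count now 3)
Step 6: +2 fires, +3 burnt (F count now 2)
Step 7: +3 fires, +2 burnt (F count now 3)
Step 8: +1 fires, +3 burnt (F count now 1)
Step 9: +1 fires, +1 burnt (F count now 1)
Step 10: +0 fires, +1 burnt (F count now 0)
Fire out after step 10
Initially T: 21, now '.': 29
Total burnt (originally-T cells now '.'): 20

Answer: 20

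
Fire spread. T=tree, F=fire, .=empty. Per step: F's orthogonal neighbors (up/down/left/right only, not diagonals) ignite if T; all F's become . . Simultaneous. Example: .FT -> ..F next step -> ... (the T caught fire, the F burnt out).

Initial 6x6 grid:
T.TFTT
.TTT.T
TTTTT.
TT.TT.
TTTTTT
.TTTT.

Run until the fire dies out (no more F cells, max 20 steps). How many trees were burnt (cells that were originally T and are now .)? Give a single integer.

Answer: 26

Derivation:
Step 1: +3 fires, +1 burnt (F count now 3)
Step 2: +3 fires, +3 burnt (F count now 3)
Step 3: +5 fires, +3 burnt (F count now 5)
Step 4: +3 fires, +5 burnt (F count now 3)
Step 5: +5 fires, +3 burnt (F count now 5)
Step 6: +5 fires, +5 burnt (F count now 5)
Step 7: +2 fires, +5 burnt (F count now 2)
Step 8: +0 fires, +2 burnt (F count now 0)
Fire out after step 8
Initially T: 27, now '.': 35
Total burnt (originally-T cells now '.'): 26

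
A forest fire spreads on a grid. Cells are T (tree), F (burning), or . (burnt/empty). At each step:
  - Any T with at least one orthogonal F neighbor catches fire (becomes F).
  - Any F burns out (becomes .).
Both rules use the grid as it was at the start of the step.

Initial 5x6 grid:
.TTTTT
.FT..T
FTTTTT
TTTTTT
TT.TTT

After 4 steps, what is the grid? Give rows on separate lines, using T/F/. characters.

Step 1: 4 trees catch fire, 2 burn out
  .FTTTT
  ..F..T
  .FTTTT
  FTTTTT
  TT.TTT
Step 2: 4 trees catch fire, 4 burn out
  ..FTTT
  .....T
  ..FTTT
  .FTTTT
  FT.TTT
Step 3: 4 trees catch fire, 4 burn out
  ...FTT
  .....T
  ...FTT
  ..FTTT
  .F.TTT
Step 4: 3 trees catch fire, 4 burn out
  ....FT
  .....T
  ....FT
  ...FTT
  ...TTT

....FT
.....T
....FT
...FTT
...TTT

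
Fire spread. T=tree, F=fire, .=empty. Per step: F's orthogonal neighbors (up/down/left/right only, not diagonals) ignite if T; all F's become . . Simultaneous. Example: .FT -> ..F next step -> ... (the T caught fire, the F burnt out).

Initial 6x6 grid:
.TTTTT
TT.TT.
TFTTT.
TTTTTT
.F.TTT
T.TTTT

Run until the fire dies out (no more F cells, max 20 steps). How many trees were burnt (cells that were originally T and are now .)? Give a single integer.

Answer: 26

Derivation:
Step 1: +4 fires, +2 burnt (F count now 4)
Step 2: +5 fires, +4 burnt (F count now 5)
Step 3: +4 fires, +5 burnt (F count now 4)
Step 4: +4 fires, +4 burnt (F count now 4)
Step 5: +4 fires, +4 burnt (F count now 4)
Step 6: +4 fires, +4 burnt (F count now 4)
Step 7: +1 fires, +4 burnt (F count now 1)
Step 8: +0 fires, +1 burnt (F count now 0)
Fire out after step 8
Initially T: 27, now '.': 35
Total burnt (originally-T cells now '.'): 26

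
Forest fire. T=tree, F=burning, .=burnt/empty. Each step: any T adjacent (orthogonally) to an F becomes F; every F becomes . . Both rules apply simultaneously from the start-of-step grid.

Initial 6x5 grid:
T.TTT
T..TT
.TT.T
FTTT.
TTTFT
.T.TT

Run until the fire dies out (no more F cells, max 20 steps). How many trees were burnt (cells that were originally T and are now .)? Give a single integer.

Answer: 12

Derivation:
Step 1: +6 fires, +2 burnt (F count now 6)
Step 2: +4 fires, +6 burnt (F count now 4)
Step 3: +2 fires, +4 burnt (F count now 2)
Step 4: +0 fires, +2 burnt (F count now 0)
Fire out after step 4
Initially T: 20, now '.': 22
Total burnt (originally-T cells now '.'): 12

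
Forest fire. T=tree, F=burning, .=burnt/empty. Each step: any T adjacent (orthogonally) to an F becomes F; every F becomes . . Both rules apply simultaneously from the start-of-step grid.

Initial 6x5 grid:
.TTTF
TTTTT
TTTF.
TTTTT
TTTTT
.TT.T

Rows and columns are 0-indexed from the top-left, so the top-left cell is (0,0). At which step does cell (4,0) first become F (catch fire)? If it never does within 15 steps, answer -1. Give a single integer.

Step 1: cell (4,0)='T' (+5 fires, +2 burnt)
Step 2: cell (4,0)='T' (+6 fires, +5 burnt)
Step 3: cell (4,0)='T' (+6 fires, +6 burnt)
Step 4: cell (4,0)='T' (+5 fires, +6 burnt)
Step 5: cell (4,0)='F' (+2 fires, +5 burnt)
  -> target ignites at step 5
Step 6: cell (4,0)='.' (+0 fires, +2 burnt)
  fire out at step 6

5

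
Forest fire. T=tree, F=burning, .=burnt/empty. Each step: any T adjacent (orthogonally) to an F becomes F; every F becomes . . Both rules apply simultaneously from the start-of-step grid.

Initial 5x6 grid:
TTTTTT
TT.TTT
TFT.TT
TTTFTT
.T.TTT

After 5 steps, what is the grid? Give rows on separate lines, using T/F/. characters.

Step 1: 7 trees catch fire, 2 burn out
  TTTTTT
  TF.TTT
  F.F.TT
  TFF.FT
  .T.FTT
Step 2: 7 trees catch fire, 7 burn out
  TFTTTT
  F..TTT
  ....FT
  F....F
  .F..FT
Step 3: 5 trees catch fire, 7 burn out
  F.FTTT
  ...TFT
  .....F
  ......
  .....F
Step 4: 4 trees catch fire, 5 burn out
  ...FFT
  ...F.F
  ......
  ......
  ......
Step 5: 1 trees catch fire, 4 burn out
  .....F
  ......
  ......
  ......
  ......

.....F
......
......
......
......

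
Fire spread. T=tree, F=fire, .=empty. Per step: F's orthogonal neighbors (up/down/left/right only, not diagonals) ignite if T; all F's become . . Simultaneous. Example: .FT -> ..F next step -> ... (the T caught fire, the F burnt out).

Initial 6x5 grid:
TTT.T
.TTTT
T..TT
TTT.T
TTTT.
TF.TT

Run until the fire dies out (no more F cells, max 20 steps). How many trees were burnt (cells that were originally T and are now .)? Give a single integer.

Answer: 11

Derivation:
Step 1: +2 fires, +1 burnt (F count now 2)
Step 2: +3 fires, +2 burnt (F count now 3)
Step 3: +3 fires, +3 burnt (F count now 3)
Step 4: +2 fires, +3 burnt (F count now 2)
Step 5: +1 fires, +2 burnt (F count now 1)
Step 6: +0 fires, +1 burnt (F count now 0)
Fire out after step 6
Initially T: 22, now '.': 19
Total burnt (originally-T cells now '.'): 11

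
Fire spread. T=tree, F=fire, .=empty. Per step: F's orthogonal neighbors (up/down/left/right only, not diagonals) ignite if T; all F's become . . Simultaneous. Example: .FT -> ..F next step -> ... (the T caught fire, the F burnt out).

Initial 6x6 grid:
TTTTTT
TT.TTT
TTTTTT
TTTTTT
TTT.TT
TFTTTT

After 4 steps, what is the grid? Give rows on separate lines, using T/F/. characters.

Step 1: 3 trees catch fire, 1 burn out
  TTTTTT
  TT.TTT
  TTTTTT
  TTTTTT
  TFT.TT
  F.FTTT
Step 2: 4 trees catch fire, 3 burn out
  TTTTTT
  TT.TTT
  TTTTTT
  TFTTTT
  F.F.TT
  ...FTT
Step 3: 4 trees catch fire, 4 burn out
  TTTTTT
  TT.TTT
  TFTTTT
  F.FTTT
  ....TT
  ....FT
Step 4: 6 trees catch fire, 4 burn out
  TTTTTT
  TF.TTT
  F.FTTT
  ...FTT
  ....FT
  .....F

TTTTTT
TF.TTT
F.FTTT
...FTT
....FT
.....F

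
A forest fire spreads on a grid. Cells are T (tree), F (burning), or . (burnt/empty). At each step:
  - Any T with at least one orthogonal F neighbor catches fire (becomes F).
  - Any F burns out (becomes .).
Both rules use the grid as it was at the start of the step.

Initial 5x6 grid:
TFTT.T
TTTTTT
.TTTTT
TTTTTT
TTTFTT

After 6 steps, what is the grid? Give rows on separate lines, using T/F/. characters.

Step 1: 6 trees catch fire, 2 burn out
  F.FT.T
  TFTTTT
  .TTTTT
  TTTFTT
  TTF.FT
Step 2: 9 trees catch fire, 6 burn out
  ...F.T
  F.FTTT
  .FTFTT
  TTF.FT
  TF...F
Step 3: 6 trees catch fire, 9 burn out
  .....T
  ...FTT
  ..F.FT
  TF...F
  F.....
Step 4: 3 trees catch fire, 6 burn out
  .....T
  ....FT
  .....F
  F.....
  ......
Step 5: 1 trees catch fire, 3 burn out
  .....T
  .....F
  ......
  ......
  ......
Step 6: 1 trees catch fire, 1 burn out
  .....F
  ......
  ......
  ......
  ......

.....F
......
......
......
......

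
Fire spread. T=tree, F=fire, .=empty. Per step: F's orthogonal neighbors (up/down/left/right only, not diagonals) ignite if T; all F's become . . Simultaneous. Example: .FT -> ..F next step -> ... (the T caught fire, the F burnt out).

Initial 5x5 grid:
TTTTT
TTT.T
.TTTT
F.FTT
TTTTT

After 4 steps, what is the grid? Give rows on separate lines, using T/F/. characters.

Step 1: 4 trees catch fire, 2 burn out
  TTTTT
  TTT.T
  .TFTT
  ...FT
  FTFTT
Step 2: 6 trees catch fire, 4 burn out
  TTTTT
  TTF.T
  .F.FT
  ....F
  .F.FT
Step 3: 4 trees catch fire, 6 burn out
  TTFTT
  TF..T
  ....F
  .....
  ....F
Step 4: 4 trees catch fire, 4 burn out
  TF.FT
  F...F
  .....
  .....
  .....

TF.FT
F...F
.....
.....
.....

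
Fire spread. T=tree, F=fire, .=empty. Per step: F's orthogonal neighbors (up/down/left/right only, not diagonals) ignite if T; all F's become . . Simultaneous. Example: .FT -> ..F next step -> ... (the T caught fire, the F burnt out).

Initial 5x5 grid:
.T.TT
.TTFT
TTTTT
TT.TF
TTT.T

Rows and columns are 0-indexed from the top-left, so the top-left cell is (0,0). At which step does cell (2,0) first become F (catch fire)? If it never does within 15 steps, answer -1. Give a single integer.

Step 1: cell (2,0)='T' (+7 fires, +2 burnt)
Step 2: cell (2,0)='T' (+3 fires, +7 burnt)
Step 3: cell (2,0)='T' (+2 fires, +3 burnt)
Step 4: cell (2,0)='F' (+2 fires, +2 burnt)
  -> target ignites at step 4
Step 5: cell (2,0)='.' (+2 fires, +2 burnt)
Step 6: cell (2,0)='.' (+2 fires, +2 burnt)
Step 7: cell (2,0)='.' (+0 fires, +2 burnt)
  fire out at step 7

4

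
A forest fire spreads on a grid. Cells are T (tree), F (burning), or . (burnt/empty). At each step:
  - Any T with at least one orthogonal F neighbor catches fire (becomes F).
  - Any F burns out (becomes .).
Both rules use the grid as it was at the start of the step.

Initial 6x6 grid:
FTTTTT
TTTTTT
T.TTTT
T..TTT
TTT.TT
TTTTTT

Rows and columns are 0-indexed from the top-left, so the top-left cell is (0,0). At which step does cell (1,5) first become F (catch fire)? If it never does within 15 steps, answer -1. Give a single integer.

Step 1: cell (1,5)='T' (+2 fires, +1 burnt)
Step 2: cell (1,5)='T' (+3 fires, +2 burnt)
Step 3: cell (1,5)='T' (+3 fires, +3 burnt)
Step 4: cell (1,5)='T' (+4 fires, +3 burnt)
Step 5: cell (1,5)='T' (+5 fires, +4 burnt)
Step 6: cell (1,5)='F' (+5 fires, +5 burnt)
  -> target ignites at step 6
Step 7: cell (1,5)='.' (+3 fires, +5 burnt)
Step 8: cell (1,5)='.' (+3 fires, +3 burnt)
Step 9: cell (1,5)='.' (+2 fires, +3 burnt)
Step 10: cell (1,5)='.' (+1 fires, +2 burnt)
Step 11: cell (1,5)='.' (+0 fires, +1 burnt)
  fire out at step 11

6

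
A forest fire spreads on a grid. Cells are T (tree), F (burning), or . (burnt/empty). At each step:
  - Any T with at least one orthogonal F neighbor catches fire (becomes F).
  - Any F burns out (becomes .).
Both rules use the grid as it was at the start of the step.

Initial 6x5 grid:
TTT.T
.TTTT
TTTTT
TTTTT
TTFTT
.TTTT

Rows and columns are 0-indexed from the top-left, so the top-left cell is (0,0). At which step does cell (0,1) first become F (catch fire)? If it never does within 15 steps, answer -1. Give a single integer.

Step 1: cell (0,1)='T' (+4 fires, +1 burnt)
Step 2: cell (0,1)='T' (+7 fires, +4 burnt)
Step 3: cell (0,1)='T' (+6 fires, +7 burnt)
Step 4: cell (0,1)='T' (+5 fires, +6 burnt)
Step 5: cell (0,1)='F' (+2 fires, +5 burnt)
  -> target ignites at step 5
Step 6: cell (0,1)='.' (+2 fires, +2 burnt)
Step 7: cell (0,1)='.' (+0 fires, +2 burnt)
  fire out at step 7

5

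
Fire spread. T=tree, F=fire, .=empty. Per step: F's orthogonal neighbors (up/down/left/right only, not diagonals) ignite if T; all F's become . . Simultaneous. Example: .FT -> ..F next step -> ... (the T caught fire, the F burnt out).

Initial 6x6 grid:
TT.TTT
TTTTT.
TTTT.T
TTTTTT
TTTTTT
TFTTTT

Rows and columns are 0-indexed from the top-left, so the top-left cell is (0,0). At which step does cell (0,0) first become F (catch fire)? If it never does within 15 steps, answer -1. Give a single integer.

Step 1: cell (0,0)='T' (+3 fires, +1 burnt)
Step 2: cell (0,0)='T' (+4 fires, +3 burnt)
Step 3: cell (0,0)='T' (+5 fires, +4 burnt)
Step 4: cell (0,0)='T' (+6 fires, +5 burnt)
Step 5: cell (0,0)='T' (+6 fires, +6 burnt)
Step 6: cell (0,0)='F' (+3 fires, +6 burnt)
  -> target ignites at step 6
Step 7: cell (0,0)='.' (+3 fires, +3 burnt)
Step 8: cell (0,0)='.' (+1 fires, +3 burnt)
Step 9: cell (0,0)='.' (+1 fires, +1 burnt)
Step 10: cell (0,0)='.' (+0 fires, +1 burnt)
  fire out at step 10

6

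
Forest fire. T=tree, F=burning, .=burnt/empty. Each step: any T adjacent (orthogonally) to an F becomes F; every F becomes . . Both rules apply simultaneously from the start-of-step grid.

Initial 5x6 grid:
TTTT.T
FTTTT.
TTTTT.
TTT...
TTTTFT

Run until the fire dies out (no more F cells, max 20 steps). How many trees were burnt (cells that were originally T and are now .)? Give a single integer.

Answer: 21

Derivation:
Step 1: +5 fires, +2 burnt (F count now 5)
Step 2: +5 fires, +5 burnt (F count now 5)
Step 3: +7 fires, +5 burnt (F count now 7)
Step 4: +3 fires, +7 burnt (F count now 3)
Step 5: +1 fires, +3 burnt (F count now 1)
Step 6: +0 fires, +1 burnt (F count now 0)
Fire out after step 6
Initially T: 22, now '.': 29
Total burnt (originally-T cells now '.'): 21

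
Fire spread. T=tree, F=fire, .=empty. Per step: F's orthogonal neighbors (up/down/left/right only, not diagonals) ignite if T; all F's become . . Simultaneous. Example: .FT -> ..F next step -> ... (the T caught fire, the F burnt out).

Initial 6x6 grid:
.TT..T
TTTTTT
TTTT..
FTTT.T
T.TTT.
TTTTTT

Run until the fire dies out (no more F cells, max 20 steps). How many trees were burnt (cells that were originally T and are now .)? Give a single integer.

Step 1: +3 fires, +1 burnt (F count now 3)
Step 2: +4 fires, +3 burnt (F count now 4)
Step 3: +5 fires, +4 burnt (F count now 5)
Step 4: +5 fires, +5 burnt (F count now 5)
Step 5: +4 fires, +5 burnt (F count now 4)
Step 6: +2 fires, +4 burnt (F count now 2)
Step 7: +2 fires, +2 burnt (F count now 2)
Step 8: +1 fires, +2 burnt (F count now 1)
Step 9: +0 fires, +1 burnt (F count now 0)
Fire out after step 9
Initially T: 27, now '.': 35
Total burnt (originally-T cells now '.'): 26

Answer: 26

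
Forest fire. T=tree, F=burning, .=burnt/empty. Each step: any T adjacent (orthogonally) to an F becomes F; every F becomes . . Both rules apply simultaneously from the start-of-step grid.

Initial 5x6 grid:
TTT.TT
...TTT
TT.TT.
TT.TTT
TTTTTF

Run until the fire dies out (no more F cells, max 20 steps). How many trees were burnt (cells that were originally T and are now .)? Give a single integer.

Step 1: +2 fires, +1 burnt (F count now 2)
Step 2: +2 fires, +2 burnt (F count now 2)
Step 3: +3 fires, +2 burnt (F count now 3)
Step 4: +3 fires, +3 burnt (F count now 3)
Step 5: +5 fires, +3 burnt (F count now 5)
Step 6: +3 fires, +5 burnt (F count now 3)
Step 7: +1 fires, +3 burnt (F count now 1)
Step 8: +0 fires, +1 burnt (F count now 0)
Fire out after step 8
Initially T: 22, now '.': 27
Total burnt (originally-T cells now '.'): 19

Answer: 19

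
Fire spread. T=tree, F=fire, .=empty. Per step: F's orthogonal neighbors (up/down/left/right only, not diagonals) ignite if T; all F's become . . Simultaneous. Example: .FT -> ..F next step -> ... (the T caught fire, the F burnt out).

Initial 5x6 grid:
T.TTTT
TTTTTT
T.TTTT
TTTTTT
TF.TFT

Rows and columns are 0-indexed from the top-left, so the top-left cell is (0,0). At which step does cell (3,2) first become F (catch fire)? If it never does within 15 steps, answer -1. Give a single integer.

Step 1: cell (3,2)='T' (+5 fires, +2 burnt)
Step 2: cell (3,2)='F' (+5 fires, +5 burnt)
  -> target ignites at step 2
Step 3: cell (3,2)='.' (+5 fires, +5 burnt)
Step 4: cell (3,2)='.' (+5 fires, +5 burnt)
Step 5: cell (3,2)='.' (+5 fires, +5 burnt)
Step 6: cell (3,2)='.' (+0 fires, +5 burnt)
  fire out at step 6

2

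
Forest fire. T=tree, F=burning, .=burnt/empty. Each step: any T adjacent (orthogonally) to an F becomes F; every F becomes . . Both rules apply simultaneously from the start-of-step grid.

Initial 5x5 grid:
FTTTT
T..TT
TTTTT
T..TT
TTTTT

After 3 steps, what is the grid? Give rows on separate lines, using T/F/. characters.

Step 1: 2 trees catch fire, 1 burn out
  .FTTT
  F..TT
  TTTTT
  T..TT
  TTTTT
Step 2: 2 trees catch fire, 2 burn out
  ..FTT
  ...TT
  FTTTT
  T..TT
  TTTTT
Step 3: 3 trees catch fire, 2 burn out
  ...FT
  ...TT
  .FTTT
  F..TT
  TTTTT

...FT
...TT
.FTTT
F..TT
TTTTT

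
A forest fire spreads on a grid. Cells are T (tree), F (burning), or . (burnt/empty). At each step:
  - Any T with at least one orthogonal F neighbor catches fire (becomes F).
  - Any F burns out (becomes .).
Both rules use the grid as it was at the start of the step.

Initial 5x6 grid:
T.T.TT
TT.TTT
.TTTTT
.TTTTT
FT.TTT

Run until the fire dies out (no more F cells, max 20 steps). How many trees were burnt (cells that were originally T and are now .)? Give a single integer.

Step 1: +1 fires, +1 burnt (F count now 1)
Step 2: +1 fires, +1 burnt (F count now 1)
Step 3: +2 fires, +1 burnt (F count now 2)
Step 4: +3 fires, +2 burnt (F count now 3)
Step 5: +4 fires, +3 burnt (F count now 4)
Step 6: +5 fires, +4 burnt (F count now 5)
Step 7: +3 fires, +5 burnt (F count now 3)
Step 8: +2 fires, +3 burnt (F count now 2)
Step 9: +1 fires, +2 burnt (F count now 1)
Step 10: +0 fires, +1 burnt (F count now 0)
Fire out after step 10
Initially T: 23, now '.': 29
Total burnt (originally-T cells now '.'): 22

Answer: 22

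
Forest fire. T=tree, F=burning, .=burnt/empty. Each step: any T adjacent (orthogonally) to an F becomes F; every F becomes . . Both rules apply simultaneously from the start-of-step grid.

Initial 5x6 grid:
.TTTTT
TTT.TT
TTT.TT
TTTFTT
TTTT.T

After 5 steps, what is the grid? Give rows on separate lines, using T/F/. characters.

Step 1: 3 trees catch fire, 1 burn out
  .TTTTT
  TTT.TT
  TTT.TT
  TTF.FT
  TTTF.T
Step 2: 5 trees catch fire, 3 burn out
  .TTTTT
  TTT.TT
  TTF.FT
  TF...F
  TTF..T
Step 3: 7 trees catch fire, 5 burn out
  .TTTTT
  TTF.FT
  TF...F
  F.....
  TF...F
Step 4: 6 trees catch fire, 7 burn out
  .TFTFT
  TF...F
  F.....
  ......
  F.....
Step 5: 4 trees catch fire, 6 burn out
  .F.F.F
  F.....
  ......
  ......
  ......

.F.F.F
F.....
......
......
......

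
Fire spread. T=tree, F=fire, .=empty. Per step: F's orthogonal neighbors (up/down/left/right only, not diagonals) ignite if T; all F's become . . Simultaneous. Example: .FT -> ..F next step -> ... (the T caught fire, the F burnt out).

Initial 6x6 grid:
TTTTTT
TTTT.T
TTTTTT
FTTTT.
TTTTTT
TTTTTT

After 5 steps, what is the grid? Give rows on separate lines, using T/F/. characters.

Step 1: 3 trees catch fire, 1 burn out
  TTTTTT
  TTTT.T
  FTTTTT
  .FTTT.
  FTTTTT
  TTTTTT
Step 2: 5 trees catch fire, 3 burn out
  TTTTTT
  FTTT.T
  .FTTTT
  ..FTT.
  .FTTTT
  FTTTTT
Step 3: 6 trees catch fire, 5 burn out
  FTTTTT
  .FTT.T
  ..FTTT
  ...FT.
  ..FTTT
  .FTTTT
Step 4: 6 trees catch fire, 6 burn out
  .FTTTT
  ..FT.T
  ...FTT
  ....F.
  ...FTT
  ..FTTT
Step 5: 5 trees catch fire, 6 burn out
  ..FTTT
  ...F.T
  ....FT
  ......
  ....FT
  ...FTT

..FTTT
...F.T
....FT
......
....FT
...FTT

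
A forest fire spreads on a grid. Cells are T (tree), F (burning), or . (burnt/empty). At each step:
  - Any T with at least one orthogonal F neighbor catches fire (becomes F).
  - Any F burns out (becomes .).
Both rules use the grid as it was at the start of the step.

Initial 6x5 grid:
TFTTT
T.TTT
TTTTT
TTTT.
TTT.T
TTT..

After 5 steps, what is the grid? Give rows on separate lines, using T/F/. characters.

Step 1: 2 trees catch fire, 1 burn out
  F.FTT
  T.TTT
  TTTTT
  TTTT.
  TTT.T
  TTT..
Step 2: 3 trees catch fire, 2 burn out
  ...FT
  F.FTT
  TTTTT
  TTTT.
  TTT.T
  TTT..
Step 3: 4 trees catch fire, 3 burn out
  ....F
  ...FT
  FTFTT
  TTTT.
  TTT.T
  TTT..
Step 4: 5 trees catch fire, 4 burn out
  .....
  ....F
  .F.FT
  FTFT.
  TTT.T
  TTT..
Step 5: 5 trees catch fire, 5 burn out
  .....
  .....
  ....F
  .F.F.
  FTF.T
  TTT..

.....
.....
....F
.F.F.
FTF.T
TTT..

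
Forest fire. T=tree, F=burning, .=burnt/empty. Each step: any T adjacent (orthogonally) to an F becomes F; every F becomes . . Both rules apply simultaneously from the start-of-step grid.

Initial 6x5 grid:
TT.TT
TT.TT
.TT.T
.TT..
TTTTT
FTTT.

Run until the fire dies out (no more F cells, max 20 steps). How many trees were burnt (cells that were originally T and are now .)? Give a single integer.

Step 1: +2 fires, +1 burnt (F count now 2)
Step 2: +2 fires, +2 burnt (F count now 2)
Step 3: +3 fires, +2 burnt (F count now 3)
Step 4: +3 fires, +3 burnt (F count now 3)
Step 5: +3 fires, +3 burnt (F count now 3)
Step 6: +2 fires, +3 burnt (F count now 2)
Step 7: +1 fires, +2 burnt (F count now 1)
Step 8: +0 fires, +1 burnt (F count now 0)
Fire out after step 8
Initially T: 21, now '.': 25
Total burnt (originally-T cells now '.'): 16

Answer: 16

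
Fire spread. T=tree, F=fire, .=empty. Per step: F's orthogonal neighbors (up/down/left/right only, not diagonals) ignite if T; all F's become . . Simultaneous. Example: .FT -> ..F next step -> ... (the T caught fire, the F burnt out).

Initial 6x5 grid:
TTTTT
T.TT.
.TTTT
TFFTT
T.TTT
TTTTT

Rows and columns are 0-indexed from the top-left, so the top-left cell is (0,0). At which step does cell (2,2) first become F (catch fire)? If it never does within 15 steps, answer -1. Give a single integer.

Step 1: cell (2,2)='F' (+5 fires, +2 burnt)
  -> target ignites at step 1
Step 2: cell (2,2)='.' (+6 fires, +5 burnt)
Step 3: cell (2,2)='.' (+7 fires, +6 burnt)
Step 4: cell (2,2)='.' (+3 fires, +7 burnt)
Step 5: cell (2,2)='.' (+2 fires, +3 burnt)
Step 6: cell (2,2)='.' (+1 fires, +2 burnt)
Step 7: cell (2,2)='.' (+0 fires, +1 burnt)
  fire out at step 7

1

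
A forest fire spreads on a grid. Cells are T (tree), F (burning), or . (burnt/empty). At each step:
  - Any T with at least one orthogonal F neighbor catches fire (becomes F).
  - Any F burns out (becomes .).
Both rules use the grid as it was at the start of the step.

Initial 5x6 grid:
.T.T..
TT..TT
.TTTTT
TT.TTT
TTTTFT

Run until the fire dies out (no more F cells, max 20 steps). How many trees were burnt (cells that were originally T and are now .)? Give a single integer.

Answer: 20

Derivation:
Step 1: +3 fires, +1 burnt (F count now 3)
Step 2: +4 fires, +3 burnt (F count now 4)
Step 3: +4 fires, +4 burnt (F count now 4)
Step 4: +4 fires, +4 burnt (F count now 4)
Step 5: +2 fires, +4 burnt (F count now 2)
Step 6: +1 fires, +2 burnt (F count now 1)
Step 7: +2 fires, +1 burnt (F count now 2)
Step 8: +0 fires, +2 burnt (F count now 0)
Fire out after step 8
Initially T: 21, now '.': 29
Total burnt (originally-T cells now '.'): 20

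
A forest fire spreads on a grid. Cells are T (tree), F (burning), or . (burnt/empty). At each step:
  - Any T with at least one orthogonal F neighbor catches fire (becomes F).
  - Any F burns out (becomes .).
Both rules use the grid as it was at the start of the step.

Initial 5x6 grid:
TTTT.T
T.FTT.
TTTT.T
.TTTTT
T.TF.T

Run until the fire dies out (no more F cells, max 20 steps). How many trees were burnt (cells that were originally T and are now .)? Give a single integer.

Step 1: +5 fires, +2 burnt (F count now 5)
Step 2: +7 fires, +5 burnt (F count now 7)
Step 3: +4 fires, +7 burnt (F count now 4)
Step 4: +3 fires, +4 burnt (F count now 3)
Step 5: +0 fires, +3 burnt (F count now 0)
Fire out after step 5
Initially T: 21, now '.': 28
Total burnt (originally-T cells now '.'): 19

Answer: 19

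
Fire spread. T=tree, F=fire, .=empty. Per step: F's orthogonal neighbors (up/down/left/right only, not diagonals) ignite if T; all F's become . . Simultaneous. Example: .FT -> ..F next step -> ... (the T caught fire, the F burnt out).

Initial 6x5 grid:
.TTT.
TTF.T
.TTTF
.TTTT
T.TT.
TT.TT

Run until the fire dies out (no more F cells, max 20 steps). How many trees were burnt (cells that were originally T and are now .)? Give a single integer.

Step 1: +6 fires, +2 burnt (F count now 6)
Step 2: +6 fires, +6 burnt (F count now 6)
Step 3: +3 fires, +6 burnt (F count now 3)
Step 4: +1 fires, +3 burnt (F count now 1)
Step 5: +1 fires, +1 burnt (F count now 1)
Step 6: +0 fires, +1 burnt (F count now 0)
Fire out after step 6
Initially T: 20, now '.': 27
Total burnt (originally-T cells now '.'): 17

Answer: 17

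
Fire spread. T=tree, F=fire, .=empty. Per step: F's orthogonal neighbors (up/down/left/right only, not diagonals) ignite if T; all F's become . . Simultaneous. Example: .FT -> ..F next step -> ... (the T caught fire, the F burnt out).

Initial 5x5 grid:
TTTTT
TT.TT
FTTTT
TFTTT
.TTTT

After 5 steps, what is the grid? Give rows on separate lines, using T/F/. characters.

Step 1: 5 trees catch fire, 2 burn out
  TTTTT
  FT.TT
  .FTTT
  F.FTT
  .FTTT
Step 2: 5 trees catch fire, 5 burn out
  FTTTT
  .F.TT
  ..FTT
  ...FT
  ..FTT
Step 3: 4 trees catch fire, 5 burn out
  .FTTT
  ...TT
  ...FT
  ....F
  ...FT
Step 4: 4 trees catch fire, 4 burn out
  ..FTT
  ...FT
  ....F
  .....
  ....F
Step 5: 2 trees catch fire, 4 burn out
  ...FT
  ....F
  .....
  .....
  .....

...FT
....F
.....
.....
.....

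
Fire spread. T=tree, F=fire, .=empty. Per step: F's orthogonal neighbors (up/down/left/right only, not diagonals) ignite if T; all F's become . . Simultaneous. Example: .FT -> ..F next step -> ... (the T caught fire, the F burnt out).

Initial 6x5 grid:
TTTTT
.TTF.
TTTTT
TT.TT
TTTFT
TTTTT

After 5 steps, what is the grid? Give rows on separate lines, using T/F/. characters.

Step 1: 7 trees catch fire, 2 burn out
  TTTFT
  .TF..
  TTTFT
  TT.FT
  TTF.F
  TTTFT
Step 2: 9 trees catch fire, 7 burn out
  TTF.F
  .F...
  TTF.F
  TT..F
  TF...
  TTF.F
Step 3: 5 trees catch fire, 9 burn out
  TF...
  .....
  TF...
  TF...
  F....
  TF...
Step 4: 4 trees catch fire, 5 burn out
  F....
  .....
  F....
  F....
  .....
  F....
Step 5: 0 trees catch fire, 4 burn out
  .....
  .....
  .....
  .....
  .....
  .....

.....
.....
.....
.....
.....
.....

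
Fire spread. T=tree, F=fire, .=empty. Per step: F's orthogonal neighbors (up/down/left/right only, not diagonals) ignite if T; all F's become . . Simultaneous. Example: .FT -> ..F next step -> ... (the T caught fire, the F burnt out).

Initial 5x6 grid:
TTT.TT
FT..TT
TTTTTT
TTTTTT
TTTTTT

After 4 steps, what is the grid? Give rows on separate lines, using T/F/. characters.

Step 1: 3 trees catch fire, 1 burn out
  FTT.TT
  .F..TT
  FTTTTT
  TTTTTT
  TTTTTT
Step 2: 3 trees catch fire, 3 burn out
  .FT.TT
  ....TT
  .FTTTT
  FTTTTT
  TTTTTT
Step 3: 4 trees catch fire, 3 burn out
  ..F.TT
  ....TT
  ..FTTT
  .FTTTT
  FTTTTT
Step 4: 3 trees catch fire, 4 burn out
  ....TT
  ....TT
  ...FTT
  ..FTTT
  .FTTTT

....TT
....TT
...FTT
..FTTT
.FTTTT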